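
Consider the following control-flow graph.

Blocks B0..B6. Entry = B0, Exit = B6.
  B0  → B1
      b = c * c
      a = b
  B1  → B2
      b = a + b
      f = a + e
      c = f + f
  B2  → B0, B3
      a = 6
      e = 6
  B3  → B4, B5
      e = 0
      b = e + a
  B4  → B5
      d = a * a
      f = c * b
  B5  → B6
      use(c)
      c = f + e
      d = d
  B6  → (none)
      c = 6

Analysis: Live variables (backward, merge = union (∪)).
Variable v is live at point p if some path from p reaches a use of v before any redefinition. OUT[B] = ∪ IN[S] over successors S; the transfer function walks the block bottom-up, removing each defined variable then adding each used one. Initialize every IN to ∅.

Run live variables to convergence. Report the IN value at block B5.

Converged values:
  B0:  IN={c, d, e}  OUT={a, b, d, e}
  B1:  IN={a, b, d, e}  OUT={c, d, f}
  B2:  IN={c, d, f}  OUT={a, c, d, e, f}
  B3:  IN={a, c, d, f}  OUT={a, b, c, d, e, f}
  B4:  IN={a, b, c, e}  OUT={c, d, e, f}
  B5:  IN={c, d, e, f}  OUT={}
  B6:  IN={}  OUT={}

Merge at B5: OUT[B5] = IN[B6] = {}
Applying B5's transfer function to that OUT value gives IN[B5] (row B5 above).

Answer: {c, d, e, f}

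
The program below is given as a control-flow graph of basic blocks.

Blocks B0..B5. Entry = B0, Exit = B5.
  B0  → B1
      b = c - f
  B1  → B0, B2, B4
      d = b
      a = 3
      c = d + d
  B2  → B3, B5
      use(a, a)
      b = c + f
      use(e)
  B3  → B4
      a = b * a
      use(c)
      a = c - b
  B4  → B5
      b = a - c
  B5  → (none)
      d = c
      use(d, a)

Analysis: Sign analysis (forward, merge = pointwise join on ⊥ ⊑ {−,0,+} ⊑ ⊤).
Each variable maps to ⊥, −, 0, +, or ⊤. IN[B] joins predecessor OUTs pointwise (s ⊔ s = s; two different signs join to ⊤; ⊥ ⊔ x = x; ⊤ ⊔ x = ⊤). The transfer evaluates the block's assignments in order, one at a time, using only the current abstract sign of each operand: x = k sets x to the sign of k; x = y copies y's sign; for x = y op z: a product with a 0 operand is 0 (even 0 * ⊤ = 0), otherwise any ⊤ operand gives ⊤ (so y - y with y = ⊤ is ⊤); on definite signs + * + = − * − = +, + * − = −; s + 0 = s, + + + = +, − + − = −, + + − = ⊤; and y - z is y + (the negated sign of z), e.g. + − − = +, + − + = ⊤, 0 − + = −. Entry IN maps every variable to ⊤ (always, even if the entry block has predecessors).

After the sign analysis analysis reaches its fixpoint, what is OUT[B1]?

Answer: {a: +, b: ⊤, c: ⊤, d: ⊤, e: ⊤, f: ⊤}

Trace:
Converged values:
  B0: | IN=(all ⊤) | OUT=(all ⊤)
  B1: | IN=(all ⊤) | OUT={a:+; rest ⊤}
  B2: | IN={a:+; rest ⊤} | OUT={a:+; rest ⊤}
  B3: | IN={a:+; rest ⊤} | OUT=(all ⊤)
  B4: | IN=(all ⊤) | OUT=(all ⊤)
  B5: | IN=(all ⊤) | OUT=(all ⊤)

Merge at B1: IN[B1] = OUT[B0] = {a: ⊤, b: ⊤, c: ⊤, d: ⊤, e: ⊤, f: ⊤}
Applying B1's transfer function to that IN value gives OUT[B1] (row B1 above).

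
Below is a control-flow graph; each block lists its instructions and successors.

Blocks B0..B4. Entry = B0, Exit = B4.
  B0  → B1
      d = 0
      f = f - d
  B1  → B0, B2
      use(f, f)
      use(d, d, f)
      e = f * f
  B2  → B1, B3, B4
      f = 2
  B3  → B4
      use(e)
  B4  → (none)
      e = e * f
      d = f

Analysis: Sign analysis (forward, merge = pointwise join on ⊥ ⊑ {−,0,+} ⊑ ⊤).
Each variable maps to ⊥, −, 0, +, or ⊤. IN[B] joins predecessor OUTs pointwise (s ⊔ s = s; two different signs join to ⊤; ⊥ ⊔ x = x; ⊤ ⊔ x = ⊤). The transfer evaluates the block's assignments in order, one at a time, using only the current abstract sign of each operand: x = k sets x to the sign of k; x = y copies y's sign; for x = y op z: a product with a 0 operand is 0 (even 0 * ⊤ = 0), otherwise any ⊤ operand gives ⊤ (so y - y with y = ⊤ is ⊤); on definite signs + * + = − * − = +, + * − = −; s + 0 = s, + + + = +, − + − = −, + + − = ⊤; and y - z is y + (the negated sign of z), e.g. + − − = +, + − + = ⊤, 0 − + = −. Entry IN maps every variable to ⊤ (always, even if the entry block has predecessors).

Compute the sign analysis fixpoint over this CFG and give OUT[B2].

Answer: {a: ⊤, b: ⊤, c: ⊤, d: 0, e: ⊤, f: +}

Working:
Fixpoint table:
  B0:  IN=(all ⊤)  OUT={d:0; rest ⊤}
  B1:  IN={d:0; rest ⊤}  OUT={d:0; rest ⊤}
  B2:  IN={d:0; rest ⊤}  OUT={d:0, f:+; rest ⊤}
  B3:  IN={d:0, f:+; rest ⊤}  OUT={d:0, f:+; rest ⊤}
  B4:  IN={d:0, f:+; rest ⊤}  OUT={d:+, f:+; rest ⊤}

Merge at B2: IN[B2] = OUT[B1] = {a: ⊤, b: ⊤, c: ⊤, d: 0, e: ⊤, f: ⊤}
Applying B2's transfer function to that IN value gives OUT[B2] (row B2 above).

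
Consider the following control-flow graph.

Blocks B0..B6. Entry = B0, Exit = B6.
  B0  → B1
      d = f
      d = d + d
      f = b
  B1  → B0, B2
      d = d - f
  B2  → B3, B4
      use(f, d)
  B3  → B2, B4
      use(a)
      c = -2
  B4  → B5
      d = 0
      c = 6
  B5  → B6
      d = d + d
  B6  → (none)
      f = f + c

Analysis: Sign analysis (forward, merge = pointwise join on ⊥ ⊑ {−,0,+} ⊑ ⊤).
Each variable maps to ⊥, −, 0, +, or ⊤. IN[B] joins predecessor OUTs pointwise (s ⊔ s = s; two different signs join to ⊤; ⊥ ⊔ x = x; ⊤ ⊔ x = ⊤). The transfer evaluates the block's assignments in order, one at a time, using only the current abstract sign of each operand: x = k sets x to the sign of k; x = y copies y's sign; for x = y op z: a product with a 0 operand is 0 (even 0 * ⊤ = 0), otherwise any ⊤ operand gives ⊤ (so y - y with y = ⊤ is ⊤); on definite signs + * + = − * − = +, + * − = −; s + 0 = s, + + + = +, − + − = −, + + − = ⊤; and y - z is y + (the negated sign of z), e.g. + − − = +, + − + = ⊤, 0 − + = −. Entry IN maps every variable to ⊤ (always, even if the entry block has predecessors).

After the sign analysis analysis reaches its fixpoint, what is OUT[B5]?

Per-block solution:
  B0: | IN=(all ⊤) | OUT=(all ⊤)
  B1: | IN=(all ⊤) | OUT=(all ⊤)
  B2: | IN=(all ⊤) | OUT=(all ⊤)
  B3: | IN=(all ⊤) | OUT={c:-; rest ⊤}
  B4: | IN=(all ⊤) | OUT={c:+, d:0; rest ⊤}
  B5: | IN={c:+, d:0; rest ⊤} | OUT={c:+, d:0; rest ⊤}
  B6: | IN={c:+, d:0; rest ⊤} | OUT={c:+, d:0; rest ⊤}

Merge at B5: IN[B5] = OUT[B4] = {a: ⊤, b: ⊤, c: +, d: 0, e: ⊤, f: ⊤}
Applying B5's transfer function to that IN value gives OUT[B5] (row B5 above).

Answer: {a: ⊤, b: ⊤, c: +, d: 0, e: ⊤, f: ⊤}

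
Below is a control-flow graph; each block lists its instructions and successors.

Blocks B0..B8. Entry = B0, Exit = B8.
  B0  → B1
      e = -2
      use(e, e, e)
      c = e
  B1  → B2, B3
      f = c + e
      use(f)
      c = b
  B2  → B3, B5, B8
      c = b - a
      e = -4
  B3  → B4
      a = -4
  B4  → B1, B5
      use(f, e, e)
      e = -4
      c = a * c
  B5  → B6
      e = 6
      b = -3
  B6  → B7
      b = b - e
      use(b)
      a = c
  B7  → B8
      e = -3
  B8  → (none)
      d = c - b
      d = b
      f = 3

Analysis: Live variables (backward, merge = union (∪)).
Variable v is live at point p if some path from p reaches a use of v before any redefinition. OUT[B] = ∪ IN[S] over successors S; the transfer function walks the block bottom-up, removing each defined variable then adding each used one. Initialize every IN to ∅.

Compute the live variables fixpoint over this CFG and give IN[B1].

Converged values:
  B0: | IN={a, b} | OUT={a, b, c, e}
  B1: | IN={a, b, c, e} | OUT={a, b, c, e, f}
  B2: | IN={a, b, f} | OUT={b, c, e, f}
  B3: | IN={b, c, e, f} | OUT={a, b, c, e, f}
  B4: | IN={a, b, c, e, f} | OUT={a, b, c, e}
  B5: | IN={c} | OUT={b, c, e}
  B6: | IN={b, c, e} | OUT={b, c}
  B7: | IN={b, c} | OUT={b, c}
  B8: | IN={b, c} | OUT={}

Merge at B1: OUT[B1] = IN[B2] ⊔ IN[B3] = {a, b, c, e, f}
Applying B1's transfer function to that OUT value gives IN[B1] (row B1 above).

Answer: {a, b, c, e}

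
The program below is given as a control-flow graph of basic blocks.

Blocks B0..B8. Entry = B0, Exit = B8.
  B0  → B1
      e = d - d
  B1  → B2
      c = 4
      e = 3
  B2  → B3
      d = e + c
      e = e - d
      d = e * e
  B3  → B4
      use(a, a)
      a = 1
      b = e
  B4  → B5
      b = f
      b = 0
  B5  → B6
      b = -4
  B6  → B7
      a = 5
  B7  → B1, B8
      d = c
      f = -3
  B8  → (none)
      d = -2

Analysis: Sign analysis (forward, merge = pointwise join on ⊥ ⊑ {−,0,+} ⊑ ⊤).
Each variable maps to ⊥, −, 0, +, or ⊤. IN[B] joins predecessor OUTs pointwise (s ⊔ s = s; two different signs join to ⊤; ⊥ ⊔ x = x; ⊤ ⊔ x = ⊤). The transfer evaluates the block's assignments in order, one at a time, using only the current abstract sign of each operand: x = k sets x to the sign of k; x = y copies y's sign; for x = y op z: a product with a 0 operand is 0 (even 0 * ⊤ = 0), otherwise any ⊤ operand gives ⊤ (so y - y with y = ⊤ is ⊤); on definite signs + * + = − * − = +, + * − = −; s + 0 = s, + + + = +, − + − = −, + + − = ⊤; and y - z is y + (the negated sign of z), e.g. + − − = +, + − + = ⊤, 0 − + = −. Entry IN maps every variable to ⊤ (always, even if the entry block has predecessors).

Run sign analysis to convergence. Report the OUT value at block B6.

Per-block solution:
  B0:  IN=(all ⊤)  OUT=(all ⊤)
  B1:  IN=(all ⊤)  OUT={c:+, e:+; rest ⊤}
  B2:  IN={c:+, e:+; rest ⊤}  OUT={c:+; rest ⊤}
  B3:  IN={c:+; rest ⊤}  OUT={a:+, c:+; rest ⊤}
  B4:  IN={a:+, c:+; rest ⊤}  OUT={a:+, b:0, c:+; rest ⊤}
  B5:  IN={a:+, b:0, c:+; rest ⊤}  OUT={a:+, b:-, c:+; rest ⊤}
  B6:  IN={a:+, b:-, c:+; rest ⊤}  OUT={a:+, b:-, c:+; rest ⊤}
  B7:  IN={a:+, b:-, c:+; rest ⊤}  OUT={a:+, b:-, c:+, d:+, f:-; rest ⊤}
  B8:  IN={a:+, b:-, c:+, d:+, f:-; rest ⊤}  OUT={a:+, b:-, c:+, d:-, f:-; rest ⊤}

Merge at B6: IN[B6] = OUT[B5] = {a: +, b: -, c: +, d: ⊤, e: ⊤, f: ⊤}
Applying B6's transfer function to that IN value gives OUT[B6] (row B6 above).

Answer: {a: +, b: -, c: +, d: ⊤, e: ⊤, f: ⊤}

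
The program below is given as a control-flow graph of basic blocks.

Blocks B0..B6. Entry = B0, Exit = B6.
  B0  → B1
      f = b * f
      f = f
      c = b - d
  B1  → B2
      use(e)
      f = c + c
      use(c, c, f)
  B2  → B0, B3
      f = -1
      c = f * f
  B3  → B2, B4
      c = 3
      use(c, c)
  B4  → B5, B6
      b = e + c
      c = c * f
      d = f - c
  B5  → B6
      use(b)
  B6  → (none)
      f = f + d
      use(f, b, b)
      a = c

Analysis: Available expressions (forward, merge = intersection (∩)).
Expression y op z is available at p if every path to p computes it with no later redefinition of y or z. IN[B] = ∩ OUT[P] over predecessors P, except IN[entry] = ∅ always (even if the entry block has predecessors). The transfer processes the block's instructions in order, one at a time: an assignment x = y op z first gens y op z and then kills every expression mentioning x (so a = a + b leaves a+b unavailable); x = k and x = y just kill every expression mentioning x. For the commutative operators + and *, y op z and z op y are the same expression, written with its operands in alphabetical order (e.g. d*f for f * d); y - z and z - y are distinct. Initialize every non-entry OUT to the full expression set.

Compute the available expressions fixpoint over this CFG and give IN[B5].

Answer: {f*f, f-c}

Working:
Fixpoint table:
  B0:   IN={}   OUT={b-d}
  B1:   IN={b-d}   OUT={b-d, c+c}
  B2:   IN={b-d}   OUT={b-d, f*f}
  B3:   IN={b-d, f*f}   OUT={b-d, f*f}
  B4:   IN={b-d, f*f}   OUT={f*f, f-c}
  B5:   IN={f*f, f-c}   OUT={f*f, f-c}
  B6:   IN={f*f, f-c}   OUT={}

Merge at B5: IN[B5] = OUT[B4] = {f*f, f-c}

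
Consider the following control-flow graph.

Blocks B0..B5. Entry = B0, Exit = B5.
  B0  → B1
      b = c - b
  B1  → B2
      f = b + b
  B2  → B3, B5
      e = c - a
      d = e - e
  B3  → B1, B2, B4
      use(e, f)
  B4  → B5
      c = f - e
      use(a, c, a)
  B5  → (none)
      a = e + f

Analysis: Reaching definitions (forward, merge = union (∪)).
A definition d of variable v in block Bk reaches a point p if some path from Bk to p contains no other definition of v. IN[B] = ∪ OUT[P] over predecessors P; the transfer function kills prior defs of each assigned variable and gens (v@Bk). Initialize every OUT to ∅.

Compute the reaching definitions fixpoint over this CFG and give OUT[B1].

Fixpoint table:
  B0:   IN={}   OUT={b@B0}
  B1:   IN={b@B0, d@B2, e@B2, f@B1}   OUT={b@B0, d@B2, e@B2, f@B1}
  B2:   IN={b@B0, d@B2, e@B2, f@B1}   OUT={b@B0, d@B2, e@B2, f@B1}
  B3:   IN={b@B0, d@B2, e@B2, f@B1}   OUT={b@B0, d@B2, e@B2, f@B1}
  B4:   IN={b@B0, d@B2, e@B2, f@B1}   OUT={b@B0, c@B4, d@B2, e@B2, f@B1}
  B5:   IN={b@B0, c@B4, d@B2, e@B2, f@B1}   OUT={a@B5, b@B0, c@B4, d@B2, e@B2, f@B1}

Merge at B1: IN[B1] = OUT[B0] ⊔ OUT[B3] = {b@B0, d@B2, e@B2, f@B1}
Applying B1's transfer function to that IN value gives OUT[B1] (row B1 above).

Answer: {b@B0, d@B2, e@B2, f@B1}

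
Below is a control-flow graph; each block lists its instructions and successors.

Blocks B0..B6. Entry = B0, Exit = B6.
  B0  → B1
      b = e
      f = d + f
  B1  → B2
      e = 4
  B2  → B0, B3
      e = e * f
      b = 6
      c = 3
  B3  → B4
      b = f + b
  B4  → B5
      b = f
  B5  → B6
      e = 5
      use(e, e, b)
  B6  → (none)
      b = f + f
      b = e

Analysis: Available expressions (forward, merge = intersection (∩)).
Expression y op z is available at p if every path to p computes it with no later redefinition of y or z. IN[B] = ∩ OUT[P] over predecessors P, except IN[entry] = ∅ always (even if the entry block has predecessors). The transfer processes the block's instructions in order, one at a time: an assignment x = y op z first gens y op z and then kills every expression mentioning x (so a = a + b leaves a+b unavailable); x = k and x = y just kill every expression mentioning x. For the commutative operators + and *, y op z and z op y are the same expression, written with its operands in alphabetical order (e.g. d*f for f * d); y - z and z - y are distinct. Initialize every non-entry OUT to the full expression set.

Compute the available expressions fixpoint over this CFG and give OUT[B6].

Answer: {f+f}

Working:
Per-block solution:
  B0:  IN={}  OUT={}
  B1:  IN={}  OUT={}
  B2:  IN={}  OUT={}
  B3:  IN={}  OUT={}
  B4:  IN={}  OUT={}
  B5:  IN={}  OUT={}
  B6:  IN={}  OUT={f+f}

Merge at B6: IN[B6] = OUT[B5] = {}
Applying B6's transfer function to that IN value gives OUT[B6] (row B6 above).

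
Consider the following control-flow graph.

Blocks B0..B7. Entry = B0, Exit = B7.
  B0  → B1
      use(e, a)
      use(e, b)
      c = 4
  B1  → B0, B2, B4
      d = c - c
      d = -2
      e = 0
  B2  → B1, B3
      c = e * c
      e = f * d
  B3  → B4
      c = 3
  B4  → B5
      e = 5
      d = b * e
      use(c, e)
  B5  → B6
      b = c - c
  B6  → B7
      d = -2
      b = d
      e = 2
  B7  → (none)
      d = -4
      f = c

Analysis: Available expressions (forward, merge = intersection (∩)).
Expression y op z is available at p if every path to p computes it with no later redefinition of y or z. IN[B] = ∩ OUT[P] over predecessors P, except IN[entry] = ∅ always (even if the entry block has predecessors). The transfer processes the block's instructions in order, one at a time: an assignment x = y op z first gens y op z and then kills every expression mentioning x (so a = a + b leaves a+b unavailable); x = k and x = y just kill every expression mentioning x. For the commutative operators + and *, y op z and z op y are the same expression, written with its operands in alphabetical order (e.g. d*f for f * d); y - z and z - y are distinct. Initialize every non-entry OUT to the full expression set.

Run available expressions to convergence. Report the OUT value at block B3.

Fixpoint table:
  B0:  IN={}  OUT={}
  B1:  IN={}  OUT={c-c}
  B2:  IN={c-c}  OUT={d*f}
  B3:  IN={d*f}  OUT={d*f}
  B4:  IN={}  OUT={b*e}
  B5:  IN={b*e}  OUT={c-c}
  B6:  IN={c-c}  OUT={c-c}
  B7:  IN={c-c}  OUT={c-c}

Merge at B3: IN[B3] = OUT[B2] = {d*f}
Applying B3's transfer function to that IN value gives OUT[B3] (row B3 above).

Answer: {d*f}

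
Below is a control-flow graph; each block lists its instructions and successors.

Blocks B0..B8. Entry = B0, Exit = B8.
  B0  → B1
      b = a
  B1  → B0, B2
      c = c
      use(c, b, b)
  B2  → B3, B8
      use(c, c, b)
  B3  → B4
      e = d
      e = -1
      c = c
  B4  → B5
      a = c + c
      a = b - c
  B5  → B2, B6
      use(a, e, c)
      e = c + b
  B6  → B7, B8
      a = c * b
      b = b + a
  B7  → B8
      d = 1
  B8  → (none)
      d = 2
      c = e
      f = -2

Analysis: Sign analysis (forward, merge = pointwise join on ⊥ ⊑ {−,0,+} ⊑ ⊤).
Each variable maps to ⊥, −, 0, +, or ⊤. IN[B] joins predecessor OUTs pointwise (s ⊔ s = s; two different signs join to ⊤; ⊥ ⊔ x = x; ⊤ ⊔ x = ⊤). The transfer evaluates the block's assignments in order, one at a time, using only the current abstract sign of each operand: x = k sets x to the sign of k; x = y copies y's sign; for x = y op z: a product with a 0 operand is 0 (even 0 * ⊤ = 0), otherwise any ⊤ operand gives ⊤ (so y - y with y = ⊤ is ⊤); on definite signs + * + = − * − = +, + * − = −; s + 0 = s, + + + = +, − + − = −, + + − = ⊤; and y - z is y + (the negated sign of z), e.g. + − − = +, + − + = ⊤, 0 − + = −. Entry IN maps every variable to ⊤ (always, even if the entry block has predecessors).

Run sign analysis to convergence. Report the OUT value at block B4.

Per-block solution:
  B0:  IN=(all ⊤)  OUT=(all ⊤)
  B1:  IN=(all ⊤)  OUT=(all ⊤)
  B2:  IN=(all ⊤)  OUT=(all ⊤)
  B3:  IN=(all ⊤)  OUT={e:-; rest ⊤}
  B4:  IN={e:-; rest ⊤}  OUT={e:-; rest ⊤}
  B5:  IN={e:-; rest ⊤}  OUT=(all ⊤)
  B6:  IN=(all ⊤)  OUT=(all ⊤)
  B7:  IN=(all ⊤)  OUT={d:+; rest ⊤}
  B8:  IN=(all ⊤)  OUT={d:+, f:-; rest ⊤}

Merge at B4: IN[B4] = OUT[B3] = {a: ⊤, b: ⊤, c: ⊤, d: ⊤, e: -, f: ⊤}
Applying B4's transfer function to that IN value gives OUT[B4] (row B4 above).

Answer: {a: ⊤, b: ⊤, c: ⊤, d: ⊤, e: -, f: ⊤}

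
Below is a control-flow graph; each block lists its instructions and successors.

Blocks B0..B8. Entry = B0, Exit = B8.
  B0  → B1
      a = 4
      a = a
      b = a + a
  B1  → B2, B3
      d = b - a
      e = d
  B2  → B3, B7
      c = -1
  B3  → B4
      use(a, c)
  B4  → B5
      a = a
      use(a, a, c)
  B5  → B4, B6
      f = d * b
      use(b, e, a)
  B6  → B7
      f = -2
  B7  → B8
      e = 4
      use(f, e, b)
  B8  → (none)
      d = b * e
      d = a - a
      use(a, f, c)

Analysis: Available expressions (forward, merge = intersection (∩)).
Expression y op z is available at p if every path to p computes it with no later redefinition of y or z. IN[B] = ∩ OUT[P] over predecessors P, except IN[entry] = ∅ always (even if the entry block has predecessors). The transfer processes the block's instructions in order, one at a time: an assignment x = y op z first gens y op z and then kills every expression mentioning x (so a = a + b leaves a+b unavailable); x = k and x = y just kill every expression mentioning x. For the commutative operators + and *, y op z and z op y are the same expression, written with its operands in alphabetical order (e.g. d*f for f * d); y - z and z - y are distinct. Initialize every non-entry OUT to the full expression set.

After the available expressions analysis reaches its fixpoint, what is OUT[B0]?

Fixpoint table:
  B0:  IN={}  OUT={a+a}
  B1:  IN={a+a}  OUT={a+a, b-a}
  B2:  IN={a+a, b-a}  OUT={a+a, b-a}
  B3:  IN={a+a, b-a}  OUT={a+a, b-a}
  B4:  IN={}  OUT={}
  B5:  IN={}  OUT={b*d}
  B6:  IN={b*d}  OUT={b*d}
  B7:  IN={}  OUT={}
  B8:  IN={}  OUT={a-a, b*e}

B0 is the boundary node: IN[B0] = {}
Applying B0's transfer function to that IN value gives OUT[B0] (row B0 above).

Answer: {a+a}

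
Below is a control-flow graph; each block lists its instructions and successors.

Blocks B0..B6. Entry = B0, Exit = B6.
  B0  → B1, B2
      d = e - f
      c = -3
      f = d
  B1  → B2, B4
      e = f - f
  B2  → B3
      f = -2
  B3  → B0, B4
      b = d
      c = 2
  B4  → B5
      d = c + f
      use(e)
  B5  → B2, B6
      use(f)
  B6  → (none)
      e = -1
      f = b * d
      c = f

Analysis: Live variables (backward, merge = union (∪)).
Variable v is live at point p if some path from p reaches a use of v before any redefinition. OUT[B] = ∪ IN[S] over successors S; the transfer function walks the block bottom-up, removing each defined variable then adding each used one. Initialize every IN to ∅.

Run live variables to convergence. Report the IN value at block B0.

Answer: {b, e, f}

Trace:
Fixpoint table:
  B0: | IN={b, e, f} | OUT={b, c, d, e, f}
  B1: | IN={b, c, d, f} | OUT={b, c, d, e, f}
  B2: | IN={d, e} | OUT={d, e, f}
  B3: | IN={d, e, f} | OUT={b, c, e, f}
  B4: | IN={b, c, e, f} | OUT={b, d, e, f}
  B5: | IN={b, d, e, f} | OUT={b, d, e}
  B6: | IN={b, d} | OUT={}

Merge at B0: OUT[B0] = IN[B1] ⊔ IN[B2] = {b, c, d, e, f}
Applying B0's transfer function to that OUT value gives IN[B0] (row B0 above).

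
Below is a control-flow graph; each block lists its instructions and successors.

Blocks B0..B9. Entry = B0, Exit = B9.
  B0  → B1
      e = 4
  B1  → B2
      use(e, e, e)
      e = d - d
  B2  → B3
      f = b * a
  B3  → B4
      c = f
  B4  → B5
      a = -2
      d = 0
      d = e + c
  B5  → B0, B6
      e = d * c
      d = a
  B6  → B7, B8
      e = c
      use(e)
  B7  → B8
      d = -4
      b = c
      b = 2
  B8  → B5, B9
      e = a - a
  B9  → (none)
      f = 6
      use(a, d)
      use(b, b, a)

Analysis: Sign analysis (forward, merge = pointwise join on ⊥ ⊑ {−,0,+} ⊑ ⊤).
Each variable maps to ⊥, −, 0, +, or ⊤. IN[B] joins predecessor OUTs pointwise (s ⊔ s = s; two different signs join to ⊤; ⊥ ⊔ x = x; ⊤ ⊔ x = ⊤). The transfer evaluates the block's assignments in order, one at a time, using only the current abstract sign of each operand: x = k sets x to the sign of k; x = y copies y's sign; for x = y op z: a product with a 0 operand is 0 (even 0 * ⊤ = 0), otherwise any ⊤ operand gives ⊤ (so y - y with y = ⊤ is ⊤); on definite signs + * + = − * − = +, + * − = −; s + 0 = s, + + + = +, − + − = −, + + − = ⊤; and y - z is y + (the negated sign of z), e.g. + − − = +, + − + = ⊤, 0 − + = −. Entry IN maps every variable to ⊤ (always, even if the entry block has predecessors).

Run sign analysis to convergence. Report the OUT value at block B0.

Converged values:
  B0:  IN=(all ⊤)  OUT={e:+; rest ⊤}
  B1:  IN={e:+; rest ⊤}  OUT=(all ⊤)
  B2:  IN=(all ⊤)  OUT=(all ⊤)
  B3:  IN=(all ⊤)  OUT=(all ⊤)
  B4:  IN=(all ⊤)  OUT={a:-; rest ⊤}
  B5:  IN={a:-; rest ⊤}  OUT={a:-, d:-; rest ⊤}
  B6:  IN={a:-, d:-; rest ⊤}  OUT={a:-, d:-; rest ⊤}
  B7:  IN={a:-, d:-; rest ⊤}  OUT={a:-, b:+, d:-; rest ⊤}
  B8:  IN={a:-, d:-; rest ⊤}  OUT={a:-, d:-; rest ⊤}
  B9:  IN={a:-, d:-; rest ⊤}  OUT={a:-, d:-, f:+; rest ⊤}

Merge at B0 (entry node, so the boundary value (all ⊤) is joined with the incoming edge(s)): IN[B0] = (all ⊤) ⊔ OUT[B5] = {a: ⊤, b: ⊤, c: ⊤, d: ⊤, e: ⊤, f: ⊤}
Applying B0's transfer function to that IN value gives OUT[B0] (row B0 above).

Answer: {a: ⊤, b: ⊤, c: ⊤, d: ⊤, e: +, f: ⊤}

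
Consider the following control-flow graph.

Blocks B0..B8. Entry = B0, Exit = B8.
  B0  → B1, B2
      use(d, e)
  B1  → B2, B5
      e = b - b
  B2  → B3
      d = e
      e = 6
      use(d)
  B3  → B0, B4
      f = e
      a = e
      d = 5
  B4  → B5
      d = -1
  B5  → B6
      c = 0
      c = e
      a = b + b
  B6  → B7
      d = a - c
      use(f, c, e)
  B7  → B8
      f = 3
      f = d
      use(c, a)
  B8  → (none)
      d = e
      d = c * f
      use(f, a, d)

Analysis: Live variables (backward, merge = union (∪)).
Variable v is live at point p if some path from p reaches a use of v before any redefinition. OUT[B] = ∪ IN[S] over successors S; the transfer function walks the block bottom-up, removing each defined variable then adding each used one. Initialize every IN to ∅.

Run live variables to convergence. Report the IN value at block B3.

Answer: {b, e}

Trace:
Per-block solution:
  B0:   IN={b, d, e, f}   OUT={b, e, f}
  B1:   IN={b, f}   OUT={b, e, f}
  B2:   IN={b, e}   OUT={b, e}
  B3:   IN={b, e}   OUT={b, d, e, f}
  B4:   IN={b, e, f}   OUT={b, e, f}
  B5:   IN={b, e, f}   OUT={a, c, e, f}
  B6:   IN={a, c, e, f}   OUT={a, c, d, e}
  B7:   IN={a, c, d, e}   OUT={a, c, e, f}
  B8:   IN={a, c, e, f}   OUT={}

Merge at B3: OUT[B3] = IN[B0] ⊔ IN[B4] = {b, d, e, f}
Applying B3's transfer function to that OUT value gives IN[B3] (row B3 above).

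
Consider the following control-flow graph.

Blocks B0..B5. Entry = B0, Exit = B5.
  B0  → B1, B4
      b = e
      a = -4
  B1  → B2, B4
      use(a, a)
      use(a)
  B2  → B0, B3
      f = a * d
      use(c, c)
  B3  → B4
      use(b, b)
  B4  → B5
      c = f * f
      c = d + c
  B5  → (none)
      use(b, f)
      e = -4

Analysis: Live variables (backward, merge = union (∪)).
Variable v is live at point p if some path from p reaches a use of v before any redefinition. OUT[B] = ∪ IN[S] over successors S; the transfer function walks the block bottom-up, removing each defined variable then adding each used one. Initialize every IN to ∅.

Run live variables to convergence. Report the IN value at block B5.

Answer: {b, f}

Working:
Converged values:
  B0: | IN={c, d, e, f} | OUT={a, b, c, d, e, f}
  B1: | IN={a, b, c, d, e, f} | OUT={a, b, c, d, e, f}
  B2: | IN={a, b, c, d, e} | OUT={b, c, d, e, f}
  B3: | IN={b, d, f} | OUT={b, d, f}
  B4: | IN={b, d, f} | OUT={b, f}
  B5: | IN={b, f} | OUT={}

B5 is the boundary node: OUT[B5] = {}
Applying B5's transfer function to that OUT value gives IN[B5] (row B5 above).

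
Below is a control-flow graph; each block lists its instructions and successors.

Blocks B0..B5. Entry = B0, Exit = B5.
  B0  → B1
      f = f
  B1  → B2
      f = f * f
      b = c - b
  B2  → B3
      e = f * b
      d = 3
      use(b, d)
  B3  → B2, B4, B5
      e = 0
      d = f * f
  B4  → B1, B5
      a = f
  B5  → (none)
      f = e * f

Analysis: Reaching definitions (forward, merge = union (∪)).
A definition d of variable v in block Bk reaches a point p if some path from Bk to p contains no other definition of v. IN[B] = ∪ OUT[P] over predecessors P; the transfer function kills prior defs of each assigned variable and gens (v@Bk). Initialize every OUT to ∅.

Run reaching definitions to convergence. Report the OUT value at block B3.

Fixpoint table:
  B0:   IN={}   OUT={f@B0}
  B1:   IN={a@B4, b@B1, d@B3, e@B3, f@B0, f@B1}   OUT={a@B4, b@B1, d@B3, e@B3, f@B1}
  B2:   IN={a@B4, b@B1, d@B3, e@B3, f@B1}   OUT={a@B4, b@B1, d@B2, e@B2, f@B1}
  B3:   IN={a@B4, b@B1, d@B2, e@B2, f@B1}   OUT={a@B4, b@B1, d@B3, e@B3, f@B1}
  B4:   IN={a@B4, b@B1, d@B3, e@B3, f@B1}   OUT={a@B4, b@B1, d@B3, e@B3, f@B1}
  B5:   IN={a@B4, b@B1, d@B3, e@B3, f@B1}   OUT={a@B4, b@B1, d@B3, e@B3, f@B5}

Merge at B3: IN[B3] = OUT[B2] = {a@B4, b@B1, d@B2, e@B2, f@B1}
Applying B3's transfer function to that IN value gives OUT[B3] (row B3 above).

Answer: {a@B4, b@B1, d@B3, e@B3, f@B1}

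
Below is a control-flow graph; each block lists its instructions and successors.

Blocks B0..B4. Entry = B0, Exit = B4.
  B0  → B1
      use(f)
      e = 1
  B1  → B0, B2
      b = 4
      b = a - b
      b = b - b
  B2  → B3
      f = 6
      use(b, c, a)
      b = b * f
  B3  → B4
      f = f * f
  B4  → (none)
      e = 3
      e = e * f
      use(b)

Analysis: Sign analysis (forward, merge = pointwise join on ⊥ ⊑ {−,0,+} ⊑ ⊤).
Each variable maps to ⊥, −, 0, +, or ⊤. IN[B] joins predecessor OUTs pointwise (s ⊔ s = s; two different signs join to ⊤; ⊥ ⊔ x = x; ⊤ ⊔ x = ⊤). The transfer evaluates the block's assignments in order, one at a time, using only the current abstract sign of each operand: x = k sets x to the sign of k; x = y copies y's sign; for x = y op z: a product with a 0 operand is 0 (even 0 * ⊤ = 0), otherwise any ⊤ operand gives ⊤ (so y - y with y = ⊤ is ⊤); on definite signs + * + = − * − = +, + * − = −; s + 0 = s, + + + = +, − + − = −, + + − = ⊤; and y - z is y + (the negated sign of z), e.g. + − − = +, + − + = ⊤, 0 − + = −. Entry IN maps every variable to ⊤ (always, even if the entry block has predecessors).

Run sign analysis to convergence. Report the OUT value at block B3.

Converged values:
  B0:  IN=(all ⊤)  OUT={e:+; rest ⊤}
  B1:  IN={e:+; rest ⊤}  OUT={e:+; rest ⊤}
  B2:  IN={e:+; rest ⊤}  OUT={e:+, f:+; rest ⊤}
  B3:  IN={e:+, f:+; rest ⊤}  OUT={e:+, f:+; rest ⊤}
  B4:  IN={e:+, f:+; rest ⊤}  OUT={e:+, f:+; rest ⊤}

Merge at B3: IN[B3] = OUT[B2] = {a: ⊤, b: ⊤, c: ⊤, d: ⊤, e: +, f: +}
Applying B3's transfer function to that IN value gives OUT[B3] (row B3 above).

Answer: {a: ⊤, b: ⊤, c: ⊤, d: ⊤, e: +, f: +}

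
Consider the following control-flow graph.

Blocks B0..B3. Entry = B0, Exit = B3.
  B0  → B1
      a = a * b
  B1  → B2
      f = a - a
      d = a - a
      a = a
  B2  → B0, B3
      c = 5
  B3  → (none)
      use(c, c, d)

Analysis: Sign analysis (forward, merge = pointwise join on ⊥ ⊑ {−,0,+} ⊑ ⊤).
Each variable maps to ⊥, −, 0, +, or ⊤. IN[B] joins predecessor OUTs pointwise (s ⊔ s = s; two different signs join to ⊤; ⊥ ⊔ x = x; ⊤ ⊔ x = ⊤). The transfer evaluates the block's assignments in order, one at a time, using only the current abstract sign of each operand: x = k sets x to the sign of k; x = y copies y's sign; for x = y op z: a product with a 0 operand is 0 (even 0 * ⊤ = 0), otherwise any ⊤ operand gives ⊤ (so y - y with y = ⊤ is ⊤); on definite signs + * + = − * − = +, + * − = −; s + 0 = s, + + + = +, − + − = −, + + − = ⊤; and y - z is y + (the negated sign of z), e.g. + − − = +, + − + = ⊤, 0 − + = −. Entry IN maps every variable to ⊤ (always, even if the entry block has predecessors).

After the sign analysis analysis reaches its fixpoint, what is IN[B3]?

Converged values:
  B0:  IN=(all ⊤)  OUT=(all ⊤)
  B1:  IN=(all ⊤)  OUT=(all ⊤)
  B2:  IN=(all ⊤)  OUT={c:+; rest ⊤}
  B3:  IN={c:+; rest ⊤}  OUT={c:+; rest ⊤}

Merge at B3: IN[B3] = OUT[B2] = {a: ⊤, b: ⊤, c: +, d: ⊤, e: ⊤, f: ⊤}

Answer: {a: ⊤, b: ⊤, c: +, d: ⊤, e: ⊤, f: ⊤}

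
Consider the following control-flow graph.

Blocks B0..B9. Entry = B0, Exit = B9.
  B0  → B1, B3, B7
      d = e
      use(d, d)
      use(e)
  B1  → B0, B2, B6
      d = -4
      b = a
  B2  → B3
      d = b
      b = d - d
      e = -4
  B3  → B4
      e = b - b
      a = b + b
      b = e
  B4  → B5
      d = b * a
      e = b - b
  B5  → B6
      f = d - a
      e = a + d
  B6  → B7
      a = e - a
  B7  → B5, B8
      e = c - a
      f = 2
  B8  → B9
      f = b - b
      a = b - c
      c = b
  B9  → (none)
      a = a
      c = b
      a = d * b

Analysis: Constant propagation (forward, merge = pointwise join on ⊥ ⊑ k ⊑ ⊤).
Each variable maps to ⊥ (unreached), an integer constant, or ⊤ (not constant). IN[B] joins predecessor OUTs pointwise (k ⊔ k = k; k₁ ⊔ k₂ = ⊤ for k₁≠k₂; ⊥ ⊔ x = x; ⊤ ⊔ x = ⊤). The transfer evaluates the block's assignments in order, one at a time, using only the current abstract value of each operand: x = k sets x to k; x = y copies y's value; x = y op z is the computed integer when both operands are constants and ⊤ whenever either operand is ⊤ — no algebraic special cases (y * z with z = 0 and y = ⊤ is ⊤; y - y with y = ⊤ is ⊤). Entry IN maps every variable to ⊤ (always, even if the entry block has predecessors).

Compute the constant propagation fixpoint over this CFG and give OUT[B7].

Answer: {a: ⊤, b: ⊤, c: ⊤, d: ⊤, e: ⊤, f: 2}

Derivation:
Converged values:
  B0:  IN=(all ⊤)  OUT=(all ⊤)
  B1:  IN=(all ⊤)  OUT={d:-4; rest ⊤}
  B2:  IN={d:-4; rest ⊤}  OUT={e:-4; rest ⊤}
  B3:  IN=(all ⊤)  OUT=(all ⊤)
  B4:  IN=(all ⊤)  OUT=(all ⊤)
  B5:  IN=(all ⊤)  OUT=(all ⊤)
  B6:  IN=(all ⊤)  OUT=(all ⊤)
  B7:  IN=(all ⊤)  OUT={f:2; rest ⊤}
  B8:  IN={f:2; rest ⊤}  OUT=(all ⊤)
  B9:  IN=(all ⊤)  OUT=(all ⊤)

Merge at B7: IN[B7] = OUT[B0] ⊔ OUT[B6] = {a: ⊤, b: ⊤, c: ⊤, d: ⊤, e: ⊤, f: ⊤}
Applying B7's transfer function to that IN value gives OUT[B7] (row B7 above).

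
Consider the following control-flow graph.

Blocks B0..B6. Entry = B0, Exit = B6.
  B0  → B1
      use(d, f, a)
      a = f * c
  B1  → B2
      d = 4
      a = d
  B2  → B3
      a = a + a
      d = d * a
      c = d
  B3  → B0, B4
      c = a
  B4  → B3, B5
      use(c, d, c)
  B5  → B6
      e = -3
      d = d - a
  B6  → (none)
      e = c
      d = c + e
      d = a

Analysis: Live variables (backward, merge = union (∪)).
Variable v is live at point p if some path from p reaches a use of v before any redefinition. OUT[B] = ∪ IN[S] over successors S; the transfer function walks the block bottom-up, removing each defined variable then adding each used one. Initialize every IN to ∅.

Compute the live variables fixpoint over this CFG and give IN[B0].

Per-block solution:
  B0:  IN={a, c, d, f}  OUT={f}
  B1:  IN={f}  OUT={a, d, f}
  B2:  IN={a, d, f}  OUT={a, d, f}
  B3:  IN={a, d, f}  OUT={a, c, d, f}
  B4:  IN={a, c, d, f}  OUT={a, c, d, f}
  B5:  IN={a, c, d}  OUT={a, c}
  B6:  IN={a, c}  OUT={}

Merge at B0: OUT[B0] = IN[B1] = {f}
Applying B0's transfer function to that OUT value gives IN[B0] (row B0 above).

Answer: {a, c, d, f}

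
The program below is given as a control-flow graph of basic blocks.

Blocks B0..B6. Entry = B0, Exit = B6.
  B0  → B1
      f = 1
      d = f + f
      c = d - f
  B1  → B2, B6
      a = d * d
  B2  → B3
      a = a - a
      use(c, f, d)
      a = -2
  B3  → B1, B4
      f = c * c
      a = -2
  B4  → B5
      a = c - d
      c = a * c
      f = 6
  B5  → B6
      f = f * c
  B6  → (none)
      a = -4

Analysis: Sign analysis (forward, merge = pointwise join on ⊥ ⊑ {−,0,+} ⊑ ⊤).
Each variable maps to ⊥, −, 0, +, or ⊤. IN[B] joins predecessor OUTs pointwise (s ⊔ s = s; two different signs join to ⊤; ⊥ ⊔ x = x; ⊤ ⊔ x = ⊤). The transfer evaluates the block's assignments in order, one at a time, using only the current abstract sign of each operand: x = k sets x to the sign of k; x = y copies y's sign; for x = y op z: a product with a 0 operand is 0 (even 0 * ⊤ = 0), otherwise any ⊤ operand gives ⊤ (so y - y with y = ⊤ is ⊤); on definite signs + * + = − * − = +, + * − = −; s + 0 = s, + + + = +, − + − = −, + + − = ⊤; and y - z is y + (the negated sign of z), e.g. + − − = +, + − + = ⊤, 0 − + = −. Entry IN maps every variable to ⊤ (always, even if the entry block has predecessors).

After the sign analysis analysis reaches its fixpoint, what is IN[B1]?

Fixpoint table:
  B0:   IN=(all ⊤)   OUT={d:+, f:+; rest ⊤}
  B1:   IN={d:+; rest ⊤}   OUT={a:+, d:+; rest ⊤}
  B2:   IN={a:+, d:+; rest ⊤}   OUT={a:-, d:+; rest ⊤}
  B3:   IN={a:-, d:+; rest ⊤}   OUT={a:-, d:+; rest ⊤}
  B4:   IN={a:-, d:+; rest ⊤}   OUT={d:+, f:+; rest ⊤}
  B5:   IN={d:+, f:+; rest ⊤}   OUT={d:+; rest ⊤}
  B6:   IN={d:+; rest ⊤}   OUT={a:-, d:+; rest ⊤}

Merge at B1: IN[B1] = OUT[B0] ⊔ OUT[B3] = {a: ⊤, b: ⊤, c: ⊤, d: +, e: ⊤, f: ⊤}

Answer: {a: ⊤, b: ⊤, c: ⊤, d: +, e: ⊤, f: ⊤}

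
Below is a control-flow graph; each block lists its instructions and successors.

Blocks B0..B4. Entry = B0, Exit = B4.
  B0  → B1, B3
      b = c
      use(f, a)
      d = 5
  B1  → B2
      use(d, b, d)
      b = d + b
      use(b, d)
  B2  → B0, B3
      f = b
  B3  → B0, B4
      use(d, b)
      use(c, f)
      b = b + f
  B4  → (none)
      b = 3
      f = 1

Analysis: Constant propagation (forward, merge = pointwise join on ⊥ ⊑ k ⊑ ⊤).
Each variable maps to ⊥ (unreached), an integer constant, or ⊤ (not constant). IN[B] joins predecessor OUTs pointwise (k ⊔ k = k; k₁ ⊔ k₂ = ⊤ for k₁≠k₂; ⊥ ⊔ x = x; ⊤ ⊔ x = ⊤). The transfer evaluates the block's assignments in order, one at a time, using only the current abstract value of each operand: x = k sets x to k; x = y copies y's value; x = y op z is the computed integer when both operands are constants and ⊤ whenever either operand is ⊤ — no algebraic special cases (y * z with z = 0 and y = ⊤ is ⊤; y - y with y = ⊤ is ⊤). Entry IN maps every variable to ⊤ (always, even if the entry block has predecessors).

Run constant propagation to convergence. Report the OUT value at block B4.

Answer: {a: ⊤, b: 3, c: ⊤, d: 5, e: ⊤, f: 1}

Working:
Fixpoint table:
  B0:  IN=(all ⊤)  OUT={d:5; rest ⊤}
  B1:  IN={d:5; rest ⊤}  OUT={d:5; rest ⊤}
  B2:  IN={d:5; rest ⊤}  OUT={d:5; rest ⊤}
  B3:  IN={d:5; rest ⊤}  OUT={d:5; rest ⊤}
  B4:  IN={d:5; rest ⊤}  OUT={b:3, d:5, f:1; rest ⊤}

Merge at B4: IN[B4] = OUT[B3] = {a: ⊤, b: ⊤, c: ⊤, d: 5, e: ⊤, f: ⊤}
Applying B4's transfer function to that IN value gives OUT[B4] (row B4 above).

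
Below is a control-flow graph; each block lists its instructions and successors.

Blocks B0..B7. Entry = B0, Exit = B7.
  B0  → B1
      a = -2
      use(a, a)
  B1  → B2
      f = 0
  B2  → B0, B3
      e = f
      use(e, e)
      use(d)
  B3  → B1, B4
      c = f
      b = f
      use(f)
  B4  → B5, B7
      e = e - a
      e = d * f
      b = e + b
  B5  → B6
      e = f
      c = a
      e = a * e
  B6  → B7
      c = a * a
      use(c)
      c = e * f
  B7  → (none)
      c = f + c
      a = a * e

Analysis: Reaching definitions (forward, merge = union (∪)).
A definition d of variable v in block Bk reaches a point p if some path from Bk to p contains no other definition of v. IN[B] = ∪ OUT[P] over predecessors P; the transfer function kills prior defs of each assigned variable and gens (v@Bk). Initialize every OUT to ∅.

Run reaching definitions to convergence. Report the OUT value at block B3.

Per-block solution:
  B0: | IN={a@B0, b@B3, c@B3, e@B2, f@B1} | OUT={a@B0, b@B3, c@B3, e@B2, f@B1}
  B1: | IN={a@B0, b@B3, c@B3, e@B2, f@B1} | OUT={a@B0, b@B3, c@B3, e@B2, f@B1}
  B2: | IN={a@B0, b@B3, c@B3, e@B2, f@B1} | OUT={a@B0, b@B3, c@B3, e@B2, f@B1}
  B3: | IN={a@B0, b@B3, c@B3, e@B2, f@B1} | OUT={a@B0, b@B3, c@B3, e@B2, f@B1}
  B4: | IN={a@B0, b@B3, c@B3, e@B2, f@B1} | OUT={a@B0, b@B4, c@B3, e@B4, f@B1}
  B5: | IN={a@B0, b@B4, c@B3, e@B4, f@B1} | OUT={a@B0, b@B4, c@B5, e@B5, f@B1}
  B6: | IN={a@B0, b@B4, c@B5, e@B5, f@B1} | OUT={a@B0, b@B4, c@B6, e@B5, f@B1}
  B7: | IN={a@B0, b@B4, c@B3, c@B6, e@B4, e@B5, f@B1} | OUT={a@B7, b@B4, c@B7, e@B4, e@B5, f@B1}

Merge at B3: IN[B3] = OUT[B2] = {a@B0, b@B3, c@B3, e@B2, f@B1}
Applying B3's transfer function to that IN value gives OUT[B3] (row B3 above).

Answer: {a@B0, b@B3, c@B3, e@B2, f@B1}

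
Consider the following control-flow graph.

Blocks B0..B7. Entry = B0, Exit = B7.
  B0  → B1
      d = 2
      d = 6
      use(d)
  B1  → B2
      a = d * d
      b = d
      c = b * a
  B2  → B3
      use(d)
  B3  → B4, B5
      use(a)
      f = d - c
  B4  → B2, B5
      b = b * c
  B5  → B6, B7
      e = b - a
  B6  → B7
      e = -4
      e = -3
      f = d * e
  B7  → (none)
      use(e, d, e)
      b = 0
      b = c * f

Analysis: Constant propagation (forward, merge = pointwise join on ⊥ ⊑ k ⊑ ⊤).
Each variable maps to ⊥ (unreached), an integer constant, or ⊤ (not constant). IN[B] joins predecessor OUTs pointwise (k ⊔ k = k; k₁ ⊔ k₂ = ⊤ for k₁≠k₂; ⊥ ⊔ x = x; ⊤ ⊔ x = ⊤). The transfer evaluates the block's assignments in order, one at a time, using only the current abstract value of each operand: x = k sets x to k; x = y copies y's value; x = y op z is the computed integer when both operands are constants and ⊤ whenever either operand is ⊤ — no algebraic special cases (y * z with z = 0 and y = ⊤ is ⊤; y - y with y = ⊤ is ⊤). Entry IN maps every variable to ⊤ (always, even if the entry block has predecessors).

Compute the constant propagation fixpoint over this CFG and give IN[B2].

Answer: {a: 36, b: ⊤, c: 216, d: 6, e: ⊤, f: ⊤}

Trace:
Fixpoint table:
  B0:  IN=(all ⊤)  OUT={d:6; rest ⊤}
  B1:  IN={d:6; rest ⊤}  OUT={a:36, b:6, c:216, d:6; rest ⊤}
  B2:  IN={a:36, c:216, d:6; rest ⊤}  OUT={a:36, c:216, d:6; rest ⊤}
  B3:  IN={a:36, c:216, d:6; rest ⊤}  OUT={a:36, c:216, d:6, f:-210; rest ⊤}
  B4:  IN={a:36, c:216, d:6, f:-210; rest ⊤}  OUT={a:36, c:216, d:6, f:-210; rest ⊤}
  B5:  IN={a:36, c:216, d:6, f:-210; rest ⊤}  OUT={a:36, c:216, d:6, f:-210; rest ⊤}
  B6:  IN={a:36, c:216, d:6, f:-210; rest ⊤}  OUT={a:36, c:216, d:6, e:-3, f:-18; rest ⊤}
  B7:  IN={a:36, c:216, d:6; rest ⊤}  OUT={a:36, c:216, d:6; rest ⊤}

Merge at B2: IN[B2] = OUT[B1] ⊔ OUT[B4] = {a: 36, b: ⊤, c: 216, d: 6, e: ⊤, f: ⊤}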